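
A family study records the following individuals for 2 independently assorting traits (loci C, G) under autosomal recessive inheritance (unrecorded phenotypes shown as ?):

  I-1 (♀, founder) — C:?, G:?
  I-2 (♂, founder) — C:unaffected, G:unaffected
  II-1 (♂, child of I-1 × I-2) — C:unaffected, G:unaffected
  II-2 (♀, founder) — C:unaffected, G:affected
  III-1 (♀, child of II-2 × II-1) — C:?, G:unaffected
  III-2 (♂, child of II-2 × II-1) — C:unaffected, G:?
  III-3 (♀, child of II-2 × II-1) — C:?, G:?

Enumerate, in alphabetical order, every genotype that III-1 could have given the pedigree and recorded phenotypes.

III-1 ∈ {CC Gg, Cc Gg, cc Gg}

C/I-1 ? ·: CC|Cc|cc
C/I-2 un ·: CC|Cc
C/II-1 un I-1×I-2: CC|Cc
C/II-2 un ·: CC|Cc
C/III-1 ? II-2×II-1: CC|Cc|cc
C/III-2 un II-2×II-1: CC|Cc
C/III-3 ? II-2×II-1: CC|Cc|cc
⇒ C over [I-1,I-2,II-1,II-2,III-1,III-2,III-3]: 166 consistent
G/I-1 ? ·: GG|Gg|gg
G/I-2 un ·: GG|Gg
G/II-1 un I-1×I-2: GG|Gg
G/II-2 aff ·: gg
G/III-1 un II-2×II-1: Gg
G/III-2 ? II-2×II-1: Gg|gg
G/III-3 ? II-2×II-1: Gg|gg
⇒ G over [I-1,I-2,II-1,II-2,III-1,III-2,III-3]: 24 consistent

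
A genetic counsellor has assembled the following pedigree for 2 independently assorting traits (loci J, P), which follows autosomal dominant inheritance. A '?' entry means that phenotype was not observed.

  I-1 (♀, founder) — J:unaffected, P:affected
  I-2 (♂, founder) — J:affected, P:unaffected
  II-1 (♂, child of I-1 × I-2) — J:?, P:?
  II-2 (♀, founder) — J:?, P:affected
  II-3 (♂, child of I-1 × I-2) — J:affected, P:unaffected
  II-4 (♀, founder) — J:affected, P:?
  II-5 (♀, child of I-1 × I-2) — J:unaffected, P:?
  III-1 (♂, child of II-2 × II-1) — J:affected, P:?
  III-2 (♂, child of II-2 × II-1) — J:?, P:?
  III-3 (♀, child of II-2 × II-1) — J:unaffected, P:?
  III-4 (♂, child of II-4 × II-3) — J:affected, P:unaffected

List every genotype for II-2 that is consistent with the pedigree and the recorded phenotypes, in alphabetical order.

J/I-1 un ·: jj
J/I-2 aff ·: Jj
J/II-1 ? I-1×I-2: jj|Jj
J/II-2 ? ·: jj|Jj
J/II-3 aff I-1×I-2: Jj
J/II-4 aff ·: Jj|JJ
J/II-5 un I-1×I-2: jj
J/III-1 aff II-2×II-1: Jj|JJ
J/III-2 ? II-2×II-1: jj|Jj|JJ
J/III-3 un II-2×II-1: jj
J/III-4 aff II-4×II-3: Jj|JJ
⇒ J over [I-1,I-2,II-1,II-2,II-3,II-4,II-5,III-1,III-2,III-3,III-4]: 40 consistent
P/I-1 aff ·: Pp
P/I-2 un ·: pp
P/II-1 ? I-1×I-2: pp|Pp
P/II-2 aff ·: Pp|PP
P/II-3 un I-1×I-2: pp
P/II-4 ? ·: pp|Pp
P/II-5 ? I-1×I-2: pp|Pp
P/III-1 ? II-2×II-1: pp|Pp|PP
P/III-2 ? II-2×II-1: pp|Pp|PP
P/III-3 ? II-2×II-1: pp|Pp|PP
P/III-4 un II-4×II-3: pp
⇒ P over [I-1,I-2,II-1,II-2,II-3,II-4,II-5,III-1,III-2,III-3,III-4]: 176 consistent

II-2 ∈ {Jj PP, Jj Pp, jj PP, jj Pp}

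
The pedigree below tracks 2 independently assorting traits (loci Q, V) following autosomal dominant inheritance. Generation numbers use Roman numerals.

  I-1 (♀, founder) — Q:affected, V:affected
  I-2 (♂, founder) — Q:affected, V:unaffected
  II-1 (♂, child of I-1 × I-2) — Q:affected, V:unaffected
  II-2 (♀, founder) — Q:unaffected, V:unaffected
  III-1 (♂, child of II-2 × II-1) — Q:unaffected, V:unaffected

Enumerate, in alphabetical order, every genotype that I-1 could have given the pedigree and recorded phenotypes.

Q/I-1 aff ·: Qq|QQ
Q/I-2 aff ·: Qq|QQ
Q/II-1 aff I-1×I-2: Qq
Q/II-2 un ·: qq
Q/III-1 un II-2×II-1: qq
⇒ Q over [I-1,I-2,II-1,II-2,III-1]: 3 consistent
V/I-1 aff ·: Vv
V/I-2 un ·: vv
V/II-1 un I-1×I-2: vv
V/II-2 un ·: vv
V/III-1 un II-2×II-1: vv
⇒ V over [I-1,I-2,II-1,II-2,III-1]: 1 consistent

I-1 ∈ {QQ Vv, Qq Vv}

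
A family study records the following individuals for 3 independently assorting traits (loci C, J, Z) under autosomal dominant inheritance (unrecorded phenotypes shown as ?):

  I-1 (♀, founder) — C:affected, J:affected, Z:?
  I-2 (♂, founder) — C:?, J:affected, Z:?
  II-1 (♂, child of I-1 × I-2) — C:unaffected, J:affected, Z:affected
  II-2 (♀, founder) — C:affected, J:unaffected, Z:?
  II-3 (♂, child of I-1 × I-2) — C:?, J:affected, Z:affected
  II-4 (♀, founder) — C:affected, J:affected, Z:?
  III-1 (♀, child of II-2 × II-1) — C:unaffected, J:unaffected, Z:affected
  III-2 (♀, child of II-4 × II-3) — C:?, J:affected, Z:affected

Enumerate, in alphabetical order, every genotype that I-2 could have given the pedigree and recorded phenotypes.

C/I-1 aff ·: Cc
C/I-2 ? ·: cc|Cc
C/II-1 un I-1×I-2: cc
C/II-2 aff ·: Cc
C/II-3 ? I-1×I-2: cc|Cc|CC
C/II-4 aff ·: Cc|CC
C/III-1 un II-2×II-1: cc
C/III-2 ? II-4×II-3: cc|Cc|CC
⇒ C over [I-1,I-2,II-1,II-2,II-3,II-4,III-1,III-2]: 19 consistent
J/I-1 aff ·: Jj|JJ
J/I-2 aff ·: Jj|JJ
J/II-1 aff I-1×I-2: Jj
J/II-2 un ·: jj
J/II-3 aff I-1×I-2: Jj|JJ
J/II-4 aff ·: Jj|JJ
J/III-1 un II-2×II-1: jj
J/III-2 aff II-4×II-3: Jj|JJ
⇒ J over [I-1,I-2,II-1,II-2,II-3,II-4,III-1,III-2]: 21 consistent
Z/I-1 ? ·: zz|Zz|ZZ
Z/I-2 ? ·: zz|Zz|ZZ
Z/II-1 aff I-1×I-2: Zz|ZZ
Z/II-2 ? ·: zz|Zz|ZZ
Z/II-3 aff I-1×I-2: Zz|ZZ
Z/II-4 ? ·: zz|Zz|ZZ
Z/III-1 aff II-2×II-1: Zz|ZZ
Z/III-2 aff II-4×II-3: Zz|ZZ
⇒ Z over [I-1,I-2,II-1,II-2,II-3,II-4,III-1,III-2]: 359 consistent

I-2 ∈ {Cc JJ ZZ, Cc JJ Zz, Cc JJ zz, Cc Jj ZZ, Cc Jj Zz, Cc Jj zz, cc JJ ZZ, cc JJ Zz, cc JJ zz, cc Jj ZZ, cc Jj Zz, cc Jj zz}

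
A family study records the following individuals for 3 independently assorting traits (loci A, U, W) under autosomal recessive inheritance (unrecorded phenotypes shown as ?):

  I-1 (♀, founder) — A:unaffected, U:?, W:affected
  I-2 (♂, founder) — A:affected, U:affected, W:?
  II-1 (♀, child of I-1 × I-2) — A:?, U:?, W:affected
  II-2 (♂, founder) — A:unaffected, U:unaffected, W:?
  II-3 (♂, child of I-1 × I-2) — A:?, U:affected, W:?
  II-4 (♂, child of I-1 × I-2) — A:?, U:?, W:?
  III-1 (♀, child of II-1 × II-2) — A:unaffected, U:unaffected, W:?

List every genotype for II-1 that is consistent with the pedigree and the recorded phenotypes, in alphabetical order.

A/I-1 un ·: AA|Aa
A/I-2 aff ·: aa
A/II-1 ? I-1×I-2: Aa|aa
A/II-2 un ·: AA|Aa
A/II-3 ? I-1×I-2: Aa|aa
A/II-4 ? I-1×I-2: Aa|aa
A/III-1 un II-1×II-2: AA|Aa
⇒ A over [I-1,I-2,II-1,II-2,II-3,II-4,III-1]: 28 consistent
U/I-1 ? ·: Uu|uu
U/I-2 aff ·: uu
U/II-1 ? I-1×I-2: Uu|uu
U/II-2 un ·: UU|Uu
U/II-3 aff I-1×I-2: uu
U/II-4 ? I-1×I-2: Uu|uu
U/III-1 un II-1×II-2: UU|Uu
⇒ U over [I-1,I-2,II-1,II-2,II-3,II-4,III-1]: 14 consistent
W/I-1 aff ·: ww
W/I-2 ? ·: Ww|ww
W/II-1 aff I-1×I-2: ww
W/II-2 ? ·: WW|Ww|ww
W/II-3 ? I-1×I-2: Ww|ww
W/II-4 ? I-1×I-2: Ww|ww
W/III-1 ? II-1×II-2: Ww|ww
⇒ W over [I-1,I-2,II-1,II-2,II-3,II-4,III-1]: 20 consistent

II-1 ∈ {Aa Uu ww, Aa uu ww, aa Uu ww, aa uu ww}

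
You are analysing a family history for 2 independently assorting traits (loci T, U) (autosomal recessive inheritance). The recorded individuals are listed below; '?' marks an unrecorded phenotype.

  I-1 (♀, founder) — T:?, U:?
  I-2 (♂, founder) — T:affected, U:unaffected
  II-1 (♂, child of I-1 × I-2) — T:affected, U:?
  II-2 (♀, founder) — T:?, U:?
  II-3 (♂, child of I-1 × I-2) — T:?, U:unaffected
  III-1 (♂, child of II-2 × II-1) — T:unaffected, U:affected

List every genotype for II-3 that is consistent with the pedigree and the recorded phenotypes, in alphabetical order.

T/I-1 ? ·: Tt|tt
T/I-2 aff ·: tt
T/II-1 aff I-1×I-2: tt
T/II-2 ? ·: TT|Tt
T/II-3 ? I-1×I-2: Tt|tt
T/III-1 un II-2×II-1: Tt
⇒ T over [I-1,I-2,II-1,II-2,II-3,III-1]: 6 consistent
U/I-1 ? ·: UU|Uu|uu
U/I-2 un ·: UU|Uu
U/II-1 ? I-1×I-2: Uu|uu
U/II-2 ? ·: Uu|uu
U/II-3 un I-1×I-2: UU|Uu
U/III-1 aff II-2×II-1: uu
⇒ U over [I-1,I-2,II-1,II-2,II-3,III-1]: 22 consistent

II-3 ∈ {Tt UU, Tt Uu, tt UU, tt Uu}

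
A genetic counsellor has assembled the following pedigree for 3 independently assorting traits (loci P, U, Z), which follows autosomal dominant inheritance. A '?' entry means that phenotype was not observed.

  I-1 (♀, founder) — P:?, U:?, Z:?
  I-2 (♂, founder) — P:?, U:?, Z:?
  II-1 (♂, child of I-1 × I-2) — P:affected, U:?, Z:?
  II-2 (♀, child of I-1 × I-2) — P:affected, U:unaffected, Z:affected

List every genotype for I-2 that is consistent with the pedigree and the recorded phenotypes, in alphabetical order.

I-2 ∈ {PP Uu ZZ, PP Uu Zz, PP Uu zz, PP uu ZZ, PP uu Zz, PP uu zz, Pp Uu ZZ, Pp Uu Zz, Pp Uu zz, Pp uu ZZ, Pp uu Zz, Pp uu zz, pp Uu ZZ, pp Uu Zz, pp Uu zz, pp uu ZZ, pp uu Zz, pp uu zz}

P/I-1 ? ·: pp|Pp|PP
P/I-2 ? ·: pp|Pp|PP
P/II-1 aff I-1×I-2: Pp|PP
P/II-2 aff I-1×I-2: Pp|PP
⇒ P over [I-1,I-2,II-1,II-2]: 17 consistent
U/I-1 ? ·: uu|Uu
U/I-2 ? ·: uu|Uu
U/II-1 ? I-1×I-2: uu|Uu|UU
U/II-2 un I-1×I-2: uu
⇒ U over [I-1,I-2,II-1,II-2]: 8 consistent
Z/I-1 ? ·: zz|Zz|ZZ
Z/I-2 ? ·: zz|Zz|ZZ
Z/II-1 ? I-1×I-2: zz|Zz|ZZ
Z/II-2 aff I-1×I-2: Zz|ZZ
⇒ Z over [I-1,I-2,II-1,II-2]: 21 consistent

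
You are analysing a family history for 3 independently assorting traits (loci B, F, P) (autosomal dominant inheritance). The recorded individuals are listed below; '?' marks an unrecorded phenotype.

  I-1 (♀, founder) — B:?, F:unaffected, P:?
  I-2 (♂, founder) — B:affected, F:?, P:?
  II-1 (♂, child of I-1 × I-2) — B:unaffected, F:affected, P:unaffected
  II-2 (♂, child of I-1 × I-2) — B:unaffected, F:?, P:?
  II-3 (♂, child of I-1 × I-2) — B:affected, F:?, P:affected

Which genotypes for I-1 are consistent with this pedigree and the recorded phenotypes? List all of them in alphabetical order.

I-1 ∈ {Bb ff Pp, Bb ff pp, bb ff Pp, bb ff pp}

B/I-1 ? ·: bb|Bb
B/I-2 aff ·: Bb
B/II-1 un I-1×I-2: bb
B/II-2 un I-1×I-2: bb
B/II-3 aff I-1×I-2: Bb|BB
⇒ B over [I-1,I-2,II-1,II-2,II-3]: 3 consistent
F/I-1 un ·: ff
F/I-2 ? ·: Ff|FF
F/II-1 aff I-1×I-2: Ff
F/II-2 ? I-1×I-2: ff|Ff
F/II-3 ? I-1×I-2: ff|Ff
⇒ F over [I-1,I-2,II-1,II-2,II-3]: 5 consistent
P/I-1 ? ·: pp|Pp
P/I-2 ? ·: pp|Pp
P/II-1 un I-1×I-2: pp
P/II-2 ? I-1×I-2: pp|Pp|PP
P/II-3 aff I-1×I-2: Pp|PP
⇒ P over [I-1,I-2,II-1,II-2,II-3]: 10 consistent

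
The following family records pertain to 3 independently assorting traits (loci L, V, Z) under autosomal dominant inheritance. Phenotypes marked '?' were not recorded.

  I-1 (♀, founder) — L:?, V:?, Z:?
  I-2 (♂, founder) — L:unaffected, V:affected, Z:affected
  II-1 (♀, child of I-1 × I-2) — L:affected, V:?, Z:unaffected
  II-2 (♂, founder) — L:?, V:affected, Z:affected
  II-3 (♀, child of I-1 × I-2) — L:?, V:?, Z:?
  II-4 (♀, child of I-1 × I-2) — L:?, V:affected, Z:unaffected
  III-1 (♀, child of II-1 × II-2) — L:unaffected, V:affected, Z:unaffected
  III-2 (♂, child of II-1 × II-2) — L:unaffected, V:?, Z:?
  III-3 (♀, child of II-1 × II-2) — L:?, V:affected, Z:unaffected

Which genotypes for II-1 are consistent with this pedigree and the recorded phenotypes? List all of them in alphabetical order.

L/I-1 ? ·: Ll|LL
L/I-2 un ·: ll
L/II-1 aff I-1×I-2: Ll
L/II-2 ? ·: ll|Ll
L/II-3 ? I-1×I-2: ll|Ll
L/II-4 ? I-1×I-2: ll|Ll
L/III-1 un II-1×II-2: ll
L/III-2 un II-1×II-2: ll
L/III-3 ? II-1×II-2: ll|Ll|LL
⇒ L over [I-1,I-2,II-1,II-2,II-3,II-4,III-1,III-2,III-3]: 25 consistent
V/I-1 ? ·: vv|Vv|VV
V/I-2 aff ·: Vv|VV
V/II-1 ? I-1×I-2: vv|Vv|VV
V/II-2 aff ·: Vv|VV
V/II-3 ? I-1×I-2: vv|Vv|VV
V/II-4 aff I-1×I-2: Vv|VV
V/III-1 aff II-1×II-2: Vv|VV
V/III-2 ? II-1×II-2: vv|Vv|VV
V/III-3 aff II-1×II-2: Vv|VV
⇒ V over [I-1,I-2,II-1,II-2,II-3,II-4,III-1,III-2,III-3]: 499 consistent
Z/I-1 ? ·: zz|Zz
Z/I-2 aff ·: Zz
Z/II-1 un I-1×I-2: zz
Z/II-2 aff ·: Zz
Z/II-3 ? I-1×I-2: zz|Zz|ZZ
Z/II-4 un I-1×I-2: zz
Z/III-1 un II-1×II-2: zz
Z/III-2 ? II-1×II-2: zz|Zz
Z/III-3 un II-1×II-2: zz
⇒ Z over [I-1,I-2,II-1,II-2,II-3,II-4,III-1,III-2,III-3]: 10 consistent

II-1 ∈ {Ll VV zz, Ll Vv zz, Ll vv zz}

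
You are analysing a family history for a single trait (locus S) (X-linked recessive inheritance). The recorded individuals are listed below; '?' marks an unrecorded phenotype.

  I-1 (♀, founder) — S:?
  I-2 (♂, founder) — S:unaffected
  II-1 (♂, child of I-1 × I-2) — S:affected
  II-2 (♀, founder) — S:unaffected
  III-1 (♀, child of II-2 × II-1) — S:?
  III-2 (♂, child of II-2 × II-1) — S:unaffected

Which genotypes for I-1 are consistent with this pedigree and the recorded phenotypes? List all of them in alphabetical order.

I-1 ∈ {X^SX^s, X^sX^s}

S/I-1 ? ·: X^SX^s|X^sX^s
S/I-2 un ·: X^SY
S/II-1 aff I-1×I-2: X^sY
S/II-2 un ·: X^SX^S|X^SX^s
S/III-1 ? II-2×II-1: X^SX^s|X^sX^s
S/III-2 un II-2×II-1: X^SY
⇒ S over [I-1,I-2,II-1,II-2,III-1,III-2]: 6 consistent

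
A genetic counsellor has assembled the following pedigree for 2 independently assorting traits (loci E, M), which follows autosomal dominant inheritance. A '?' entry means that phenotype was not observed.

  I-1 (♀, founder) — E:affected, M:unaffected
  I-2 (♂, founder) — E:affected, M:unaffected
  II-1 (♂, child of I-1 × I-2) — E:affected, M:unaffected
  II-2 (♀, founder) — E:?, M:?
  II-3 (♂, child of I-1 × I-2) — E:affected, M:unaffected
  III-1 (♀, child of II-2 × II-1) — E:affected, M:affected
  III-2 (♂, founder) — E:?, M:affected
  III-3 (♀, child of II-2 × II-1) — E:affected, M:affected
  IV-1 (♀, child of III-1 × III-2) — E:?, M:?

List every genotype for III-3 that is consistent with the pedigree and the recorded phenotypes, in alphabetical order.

III-3 ∈ {EE Mm, Ee Mm}

E/I-1 aff ·: Ee|EE
E/I-2 aff ·: Ee|EE
E/II-1 aff I-1×I-2: Ee|EE
E/II-2 ? ·: ee|Ee|EE
E/II-3 aff I-1×I-2: Ee|EE
E/III-1 aff II-2×II-1: Ee|EE
E/III-2 ? ·: ee|Ee|EE
E/III-3 aff II-2×II-1: Ee|EE
E/IV-1 ? III-1×III-2: ee|Ee|EE
⇒ E over [I-1,I-2,II-1,II-2,II-3,III-1,III-2,III-3,IV-1]: 537 consistent
M/I-1 un ·: mm
M/I-2 un ·: mm
M/II-1 un I-1×I-2: mm
M/II-2 ? ·: Mm|MM
M/II-3 un I-1×I-2: mm
M/III-1 aff II-2×II-1: Mm
M/III-2 aff ·: Mm|MM
M/III-3 aff II-2×II-1: Mm
M/IV-1 ? III-1×III-2: mm|Mm|MM
⇒ M over [I-1,I-2,II-1,II-2,II-3,III-1,III-2,III-3,IV-1]: 10 consistent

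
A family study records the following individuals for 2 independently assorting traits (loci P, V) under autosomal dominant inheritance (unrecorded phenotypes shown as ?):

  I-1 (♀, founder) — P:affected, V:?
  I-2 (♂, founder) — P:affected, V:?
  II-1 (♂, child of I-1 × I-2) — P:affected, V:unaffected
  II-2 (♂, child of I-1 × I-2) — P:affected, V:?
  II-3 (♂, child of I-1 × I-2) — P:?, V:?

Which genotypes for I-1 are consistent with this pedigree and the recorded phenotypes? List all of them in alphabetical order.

I-1 ∈ {PP Vv, PP vv, Pp Vv, Pp vv}

P/I-1 aff ·: Pp|PP
P/I-2 aff ·: Pp|PP
P/II-1 aff I-1×I-2: Pp|PP
P/II-2 aff I-1×I-2: Pp|PP
P/II-3 ? I-1×I-2: pp|Pp|PP
⇒ P over [I-1,I-2,II-1,II-2,II-3]: 29 consistent
V/I-1 ? ·: vv|Vv
V/I-2 ? ·: vv|Vv
V/II-1 un I-1×I-2: vv
V/II-2 ? I-1×I-2: vv|Vv|VV
V/II-3 ? I-1×I-2: vv|Vv|VV
⇒ V over [I-1,I-2,II-1,II-2,II-3]: 18 consistent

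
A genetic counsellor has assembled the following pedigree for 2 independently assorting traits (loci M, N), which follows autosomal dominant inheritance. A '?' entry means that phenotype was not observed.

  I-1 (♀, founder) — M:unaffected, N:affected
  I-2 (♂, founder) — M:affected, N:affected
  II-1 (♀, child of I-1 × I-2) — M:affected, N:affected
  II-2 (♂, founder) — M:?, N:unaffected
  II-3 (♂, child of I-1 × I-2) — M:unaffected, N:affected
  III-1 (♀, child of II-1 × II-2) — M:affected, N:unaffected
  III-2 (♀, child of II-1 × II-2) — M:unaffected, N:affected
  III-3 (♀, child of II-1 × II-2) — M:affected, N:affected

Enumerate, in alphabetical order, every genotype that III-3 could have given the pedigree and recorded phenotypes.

M/I-1 un ·: mm
M/I-2 aff ·: Mm
M/II-1 aff I-1×I-2: Mm
M/II-2 ? ·: mm|Mm
M/II-3 un I-1×I-2: mm
M/III-1 aff II-1×II-2: Mm|MM
M/III-2 un II-1×II-2: mm
M/III-3 aff II-1×II-2: Mm|MM
⇒ M over [I-1,I-2,II-1,II-2,II-3,III-1,III-2,III-3]: 5 consistent
N/I-1 aff ·: Nn|NN
N/I-2 aff ·: Nn|NN
N/II-1 aff I-1×I-2: Nn
N/II-2 un ·: nn
N/II-3 aff I-1×I-2: Nn|NN
N/III-1 un II-1×II-2: nn
N/III-2 aff II-1×II-2: Nn
N/III-3 aff II-1×II-2: Nn
⇒ N over [I-1,I-2,II-1,II-2,II-3,III-1,III-2,III-3]: 6 consistent

III-3 ∈ {MM Nn, Mm Nn}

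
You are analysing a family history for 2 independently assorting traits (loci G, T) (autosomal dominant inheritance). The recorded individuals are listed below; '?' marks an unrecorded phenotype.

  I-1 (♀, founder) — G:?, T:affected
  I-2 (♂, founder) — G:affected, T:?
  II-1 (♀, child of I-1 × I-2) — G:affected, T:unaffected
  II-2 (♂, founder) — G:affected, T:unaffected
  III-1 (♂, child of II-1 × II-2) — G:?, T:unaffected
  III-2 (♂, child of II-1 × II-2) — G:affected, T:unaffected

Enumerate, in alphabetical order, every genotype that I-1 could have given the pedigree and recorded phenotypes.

I-1 ∈ {GG Tt, Gg Tt, gg Tt}

G/I-1 ? ·: gg|Gg|GG
G/I-2 aff ·: Gg|GG
G/II-1 aff I-1×I-2: Gg|GG
G/II-2 aff ·: Gg|GG
G/III-1 ? II-1×II-2: gg|Gg|GG
G/III-2 aff II-1×II-2: Gg|GG
⇒ G over [I-1,I-2,II-1,II-2,III-1,III-2]: 70 consistent
T/I-1 aff ·: Tt
T/I-2 ? ·: tt|Tt
T/II-1 un I-1×I-2: tt
T/II-2 un ·: tt
T/III-1 un II-1×II-2: tt
T/III-2 un II-1×II-2: tt
⇒ T over [I-1,I-2,II-1,II-2,III-1,III-2]: 2 consistent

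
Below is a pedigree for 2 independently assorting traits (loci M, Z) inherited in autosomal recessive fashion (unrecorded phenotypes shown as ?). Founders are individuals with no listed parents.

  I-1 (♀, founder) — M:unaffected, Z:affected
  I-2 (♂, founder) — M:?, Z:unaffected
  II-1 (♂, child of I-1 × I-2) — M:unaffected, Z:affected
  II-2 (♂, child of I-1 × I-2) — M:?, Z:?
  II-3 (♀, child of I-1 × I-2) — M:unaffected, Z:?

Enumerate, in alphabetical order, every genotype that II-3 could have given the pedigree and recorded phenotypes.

M/I-1 un ·: MM|Mm
M/I-2 ? ·: MM|Mm|mm
M/II-1 un I-1×I-2: MM|Mm
M/II-2 ? I-1×I-2: MM|Mm|mm
M/II-3 un I-1×I-2: MM|Mm
⇒ M over [I-1,I-2,II-1,II-2,II-3]: 32 consistent
Z/I-1 aff ·: zz
Z/I-2 un ·: Zz
Z/II-1 aff I-1×I-2: zz
Z/II-2 ? I-1×I-2: Zz|zz
Z/II-3 ? I-1×I-2: Zz|zz
⇒ Z over [I-1,I-2,II-1,II-2,II-3]: 4 consistent

II-3 ∈ {MM Zz, MM zz, Mm Zz, Mm zz}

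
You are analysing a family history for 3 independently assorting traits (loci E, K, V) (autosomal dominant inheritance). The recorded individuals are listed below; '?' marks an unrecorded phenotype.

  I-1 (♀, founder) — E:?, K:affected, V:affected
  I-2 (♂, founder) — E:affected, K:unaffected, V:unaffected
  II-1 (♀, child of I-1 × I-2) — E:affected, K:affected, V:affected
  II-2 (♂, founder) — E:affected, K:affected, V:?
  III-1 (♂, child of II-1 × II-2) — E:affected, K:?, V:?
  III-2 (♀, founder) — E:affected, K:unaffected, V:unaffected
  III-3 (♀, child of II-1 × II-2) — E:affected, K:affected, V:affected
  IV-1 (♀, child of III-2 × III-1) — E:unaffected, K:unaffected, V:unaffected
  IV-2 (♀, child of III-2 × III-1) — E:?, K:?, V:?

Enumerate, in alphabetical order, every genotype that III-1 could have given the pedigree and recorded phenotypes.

III-1 ∈ {Ee Kk Vv, Ee Kk vv, Ee kk Vv, Ee kk vv}

E/I-1 ? ·: ee|Ee|EE
E/I-2 aff ·: Ee|EE
E/II-1 aff I-1×I-2: Ee|EE
E/II-2 aff ·: Ee|EE
E/III-1 aff II-1×II-2: Ee
E/III-2 aff ·: Ee
E/III-3 aff II-1×II-2: Ee|EE
E/IV-1 un III-2×III-1: ee
E/IV-2 ? III-2×III-1: ee|Ee|EE
⇒ E over [I-1,I-2,II-1,II-2,III-1,III-2,III-3,IV-1,IV-2]: 84 consistent
K/I-1 aff ·: Kk|KK
K/I-2 un ·: kk
K/II-1 aff I-1×I-2: Kk
K/II-2 aff ·: Kk|KK
K/III-1 ? II-1×II-2: kk|Kk
K/III-2 un ·: kk
K/III-3 aff II-1×II-2: Kk|KK
K/IV-1 un III-2×III-1: kk
K/IV-2 ? III-2×III-1: kk|Kk
⇒ K over [I-1,I-2,II-1,II-2,III-1,III-2,III-3,IV-1,IV-2]: 20 consistent
V/I-1 aff ·: Vv|VV
V/I-2 un ·: vv
V/II-1 aff I-1×I-2: Vv
V/II-2 ? ·: vv|Vv|VV
V/III-1 ? II-1×II-2: vv|Vv
V/III-2 un ·: vv
V/III-3 aff II-1×II-2: Vv|VV
V/IV-1 un III-2×III-1: vv
V/IV-2 ? III-2×III-1: vv|Vv
⇒ V over [I-1,I-2,II-1,II-2,III-1,III-2,III-3,IV-1,IV-2]: 26 consistent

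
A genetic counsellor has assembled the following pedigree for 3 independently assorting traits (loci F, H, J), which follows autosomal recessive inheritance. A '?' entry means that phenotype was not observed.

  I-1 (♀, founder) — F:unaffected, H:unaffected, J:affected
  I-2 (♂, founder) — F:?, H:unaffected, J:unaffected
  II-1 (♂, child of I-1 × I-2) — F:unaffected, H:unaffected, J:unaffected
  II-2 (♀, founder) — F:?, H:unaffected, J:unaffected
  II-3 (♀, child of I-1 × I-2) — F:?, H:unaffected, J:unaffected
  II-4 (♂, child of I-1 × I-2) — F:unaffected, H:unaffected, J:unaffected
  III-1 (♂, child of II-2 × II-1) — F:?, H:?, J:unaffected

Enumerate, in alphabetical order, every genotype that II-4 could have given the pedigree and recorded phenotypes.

F/I-1 un ·: FF|Ff
F/I-2 ? ·: FF|Ff|ff
F/II-1 un I-1×I-2: FF|Ff
F/II-2 ? ·: FF|Ff|ff
F/II-3 ? I-1×I-2: FF|Ff|ff
F/II-4 un I-1×I-2: FF|Ff
F/III-1 ? II-2×II-1: FF|Ff|ff
⇒ F over [I-1,I-2,II-1,II-2,II-3,II-4,III-1]: 179 consistent
H/I-1 un ·: HH|Hh
H/I-2 un ·: HH|Hh
H/II-1 un I-1×I-2: HH|Hh
H/II-2 un ·: HH|Hh
H/II-3 un I-1×I-2: HH|Hh
H/II-4 un I-1×I-2: HH|Hh
H/III-1 ? II-2×II-1: HH|Hh|hh
⇒ H over [I-1,I-2,II-1,II-2,II-3,II-4,III-1]: 99 consistent
J/I-1 aff ·: jj
J/I-2 un ·: JJ|Jj
J/II-1 un I-1×I-2: Jj
J/II-2 un ·: JJ|Jj
J/II-3 un I-1×I-2: Jj
J/II-4 un I-1×I-2: Jj
J/III-1 un II-2×II-1: JJ|Jj
⇒ J over [I-1,I-2,II-1,II-2,II-3,II-4,III-1]: 8 consistent

II-4 ∈ {FF HH Jj, FF Hh Jj, Ff HH Jj, Ff Hh Jj}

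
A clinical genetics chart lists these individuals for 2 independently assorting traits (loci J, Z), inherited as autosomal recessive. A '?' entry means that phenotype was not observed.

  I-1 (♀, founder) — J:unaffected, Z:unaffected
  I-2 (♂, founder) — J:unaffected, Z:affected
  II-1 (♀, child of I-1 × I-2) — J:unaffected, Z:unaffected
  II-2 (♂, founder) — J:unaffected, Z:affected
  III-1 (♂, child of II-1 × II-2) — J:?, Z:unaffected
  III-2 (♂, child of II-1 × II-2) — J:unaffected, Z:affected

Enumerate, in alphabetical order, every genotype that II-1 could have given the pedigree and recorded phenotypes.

J/I-1 un ·: JJ|Jj
J/I-2 un ·: JJ|Jj
J/II-1 un I-1×I-2: JJ|Jj
J/II-2 un ·: JJ|Jj
J/III-1 ? II-1×II-2: JJ|Jj|jj
J/III-2 un II-1×II-2: JJ|Jj
⇒ J over [I-1,I-2,II-1,II-2,III-1,III-2]: 50 consistent
Z/I-1 un ·: ZZ|Zz
Z/I-2 aff ·: zz
Z/II-1 un I-1×I-2: Zz
Z/II-2 aff ·: zz
Z/III-1 un II-1×II-2: Zz
Z/III-2 aff II-1×II-2: zz
⇒ Z over [I-1,I-2,II-1,II-2,III-1,III-2]: 2 consistent

II-1 ∈ {JJ Zz, Jj Zz}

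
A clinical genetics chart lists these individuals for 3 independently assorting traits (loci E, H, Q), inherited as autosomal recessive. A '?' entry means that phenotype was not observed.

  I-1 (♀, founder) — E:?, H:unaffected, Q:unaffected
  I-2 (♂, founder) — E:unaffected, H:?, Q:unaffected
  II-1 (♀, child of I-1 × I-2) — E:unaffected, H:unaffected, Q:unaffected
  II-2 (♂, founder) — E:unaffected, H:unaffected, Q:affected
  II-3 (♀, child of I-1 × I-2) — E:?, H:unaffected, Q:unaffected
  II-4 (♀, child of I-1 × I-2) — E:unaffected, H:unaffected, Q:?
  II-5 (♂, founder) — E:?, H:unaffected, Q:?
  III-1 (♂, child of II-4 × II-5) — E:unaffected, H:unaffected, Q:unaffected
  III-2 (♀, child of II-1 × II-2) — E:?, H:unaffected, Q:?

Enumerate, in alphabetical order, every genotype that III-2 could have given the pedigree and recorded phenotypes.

E/I-1 ? ·: EE|Ee|ee
E/I-2 un ·: EE|Ee
E/II-1 un I-1×I-2: EE|Ee
E/II-2 un ·: EE|Ee
E/II-3 ? I-1×I-2: EE|Ee|ee
E/II-4 un I-1×I-2: EE|Ee
E/II-5 ? ·: EE|Ee|ee
E/III-1 un II-4×II-5: EE|Ee
E/III-2 ? II-1×II-2: EE|Ee|ee
⇒ E over [I-1,I-2,II-1,II-2,II-3,II-4,II-5,III-1,III-2]: 591 consistent
H/I-1 un ·: HH|Hh
H/I-2 ? ·: HH|Hh|hh
H/II-1 un I-1×I-2: HH|Hh
H/II-2 un ·: HH|Hh
H/II-3 un I-1×I-2: HH|Hh
H/II-4 un I-1×I-2: HH|Hh
H/II-5 un ·: HH|Hh
H/III-1 un II-4×II-5: HH|Hh
H/III-2 un II-1×II-2: HH|Hh
⇒ H over [I-1,I-2,II-1,II-2,II-3,II-4,II-5,III-1,III-2]: 335 consistent
Q/I-1 un ·: QQ|Qq
Q/I-2 un ·: QQ|Qq
Q/II-1 un I-1×I-2: QQ|Qq
Q/II-2 aff ·: qq
Q/II-3 un I-1×I-2: QQ|Qq
Q/II-4 ? I-1×I-2: QQ|Qq|qq
Q/II-5 ? ·: QQ|Qq|qq
Q/III-1 un II-4×II-5: QQ|Qq
Q/III-2 ? II-1×II-2: Qq|qq
⇒ Q over [I-1,I-2,II-1,II-2,II-3,II-4,II-5,III-1,III-2]: 178 consistent

III-2 ∈ {EE HH Qq, EE HH qq, EE Hh Qq, EE Hh qq, Ee HH Qq, Ee HH qq, Ee Hh Qq, Ee Hh qq, ee HH Qq, ee HH qq, ee Hh Qq, ee Hh qq}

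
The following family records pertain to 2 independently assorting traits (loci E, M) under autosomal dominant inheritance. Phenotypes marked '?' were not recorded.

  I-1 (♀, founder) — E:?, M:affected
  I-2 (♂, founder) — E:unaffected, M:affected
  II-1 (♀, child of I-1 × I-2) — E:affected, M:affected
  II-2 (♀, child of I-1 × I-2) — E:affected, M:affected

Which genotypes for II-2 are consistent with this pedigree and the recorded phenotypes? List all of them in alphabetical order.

II-2 ∈ {Ee MM, Ee Mm}

E/I-1 ? ·: Ee|EE
E/I-2 un ·: ee
E/II-1 aff I-1×I-2: Ee
E/II-2 aff I-1×I-2: Ee
⇒ E over [I-1,I-2,II-1,II-2]: 2 consistent
M/I-1 aff ·: Mm|MM
M/I-2 aff ·: Mm|MM
M/II-1 aff I-1×I-2: Mm|MM
M/II-2 aff I-1×I-2: Mm|MM
⇒ M over [I-1,I-2,II-1,II-2]: 13 consistent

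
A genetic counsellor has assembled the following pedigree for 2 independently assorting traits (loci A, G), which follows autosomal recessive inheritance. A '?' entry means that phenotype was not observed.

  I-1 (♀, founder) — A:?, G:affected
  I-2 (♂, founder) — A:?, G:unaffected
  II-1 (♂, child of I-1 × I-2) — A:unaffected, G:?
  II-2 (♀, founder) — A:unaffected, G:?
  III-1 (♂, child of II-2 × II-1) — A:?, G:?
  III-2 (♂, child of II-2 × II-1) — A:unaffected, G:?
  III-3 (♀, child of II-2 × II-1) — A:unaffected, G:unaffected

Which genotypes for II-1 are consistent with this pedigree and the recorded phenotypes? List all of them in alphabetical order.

A/I-1 ? ·: AA|Aa|aa
A/I-2 ? ·: AA|Aa|aa
A/II-1 un I-1×I-2: AA|Aa
A/II-2 un ·: AA|Aa
A/III-1 ? II-2×II-1: AA|Aa|aa
A/III-2 un II-2×II-1: AA|Aa
A/III-3 un II-2×II-1: AA|Aa
⇒ A over [I-1,I-2,II-1,II-2,III-1,III-2,III-3]: 176 consistent
G/I-1 aff ·: gg
G/I-2 un ·: GG|Gg
G/II-1 ? I-1×I-2: Gg|gg
G/II-2 ? ·: GG|Gg|gg
G/III-1 ? II-2×II-1: GG|Gg|gg
G/III-2 ? II-2×II-1: GG|Gg|gg
G/III-3 un II-2×II-1: GG|Gg
⇒ G over [I-1,I-2,II-1,II-2,III-1,III-2,III-3]: 65 consistent

II-1 ∈ {AA Gg, AA gg, Aa Gg, Aa gg}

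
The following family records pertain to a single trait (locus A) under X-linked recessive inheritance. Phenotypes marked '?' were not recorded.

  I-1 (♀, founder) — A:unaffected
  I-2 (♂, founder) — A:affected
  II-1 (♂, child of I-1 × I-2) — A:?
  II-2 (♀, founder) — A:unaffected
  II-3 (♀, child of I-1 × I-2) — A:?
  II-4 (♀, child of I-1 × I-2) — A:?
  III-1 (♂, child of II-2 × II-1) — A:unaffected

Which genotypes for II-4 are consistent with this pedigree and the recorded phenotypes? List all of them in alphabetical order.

II-4 ∈ {X^AX^a, X^aX^a}

A/I-1 un ·: X^AX^A|X^AX^a
A/I-2 aff ·: X^aY
A/II-1 ? I-1×I-2: X^AY|X^aY
A/II-2 un ·: X^AX^A|X^AX^a
A/II-3 ? I-1×I-2: X^AX^a|X^aX^a
A/II-4 ? I-1×I-2: X^AX^a|X^aX^a
A/III-1 un II-2×II-1: X^AY
⇒ A over [I-1,I-2,II-1,II-2,II-3,II-4,III-1]: 18 consistent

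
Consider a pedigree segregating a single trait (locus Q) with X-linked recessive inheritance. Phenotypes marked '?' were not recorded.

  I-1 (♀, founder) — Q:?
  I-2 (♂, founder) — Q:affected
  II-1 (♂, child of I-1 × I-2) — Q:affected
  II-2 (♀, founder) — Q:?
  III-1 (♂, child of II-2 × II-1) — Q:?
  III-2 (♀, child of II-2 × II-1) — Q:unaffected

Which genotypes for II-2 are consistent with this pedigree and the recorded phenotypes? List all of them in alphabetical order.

Q/I-1 ? ·: X^QX^q|X^qX^q
Q/I-2 aff ·: X^qY
Q/II-1 aff I-1×I-2: X^qY
Q/II-2 ? ·: X^QX^Q|X^QX^q
Q/III-1 ? II-2×II-1: X^QY|X^qY
Q/III-2 un II-2×II-1: X^QX^q
⇒ Q over [I-1,I-2,II-1,II-2,III-1,III-2]: 6 consistent

II-2 ∈ {X^QX^Q, X^QX^q}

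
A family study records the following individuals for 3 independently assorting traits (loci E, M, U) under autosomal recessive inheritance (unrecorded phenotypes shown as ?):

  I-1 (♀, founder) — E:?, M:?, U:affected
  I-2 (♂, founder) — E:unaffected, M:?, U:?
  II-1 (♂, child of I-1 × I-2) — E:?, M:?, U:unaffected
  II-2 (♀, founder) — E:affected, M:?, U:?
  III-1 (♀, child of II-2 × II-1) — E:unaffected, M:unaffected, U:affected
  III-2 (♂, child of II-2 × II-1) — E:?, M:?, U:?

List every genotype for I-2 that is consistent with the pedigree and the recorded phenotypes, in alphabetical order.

I-2 ∈ {EE MM UU, EE MM Uu, EE Mm UU, EE Mm Uu, EE mm UU, EE mm Uu, Ee MM UU, Ee MM Uu, Ee Mm UU, Ee Mm Uu, Ee mm UU, Ee mm Uu}

E/I-1 ? ·: EE|Ee|ee
E/I-2 un ·: EE|Ee
E/II-1 ? I-1×I-2: EE|Ee
E/II-2 aff ·: ee
E/III-1 un II-2×II-1: Ee
E/III-2 ? II-2×II-1: Ee|ee
⇒ E over [I-1,I-2,II-1,II-2,III-1,III-2]: 14 consistent
M/I-1 ? ·: MM|Mm|mm
M/I-2 ? ·: MM|Mm|mm
M/II-1 ? I-1×I-2: MM|Mm|mm
M/II-2 ? ·: MM|Mm|mm
M/III-1 un II-2×II-1: MM|Mm
M/III-2 ? II-2×II-1: MM|Mm|mm
⇒ M over [I-1,I-2,II-1,II-2,III-1,III-2]: 120 consistent
U/I-1 aff ·: uu
U/I-2 ? ·: UU|Uu
U/II-1 un I-1×I-2: Uu
U/II-2 ? ·: Uu|uu
U/III-1 aff II-2×II-1: uu
U/III-2 ? II-2×II-1: UU|Uu|uu
⇒ U over [I-1,I-2,II-1,II-2,III-1,III-2]: 10 consistent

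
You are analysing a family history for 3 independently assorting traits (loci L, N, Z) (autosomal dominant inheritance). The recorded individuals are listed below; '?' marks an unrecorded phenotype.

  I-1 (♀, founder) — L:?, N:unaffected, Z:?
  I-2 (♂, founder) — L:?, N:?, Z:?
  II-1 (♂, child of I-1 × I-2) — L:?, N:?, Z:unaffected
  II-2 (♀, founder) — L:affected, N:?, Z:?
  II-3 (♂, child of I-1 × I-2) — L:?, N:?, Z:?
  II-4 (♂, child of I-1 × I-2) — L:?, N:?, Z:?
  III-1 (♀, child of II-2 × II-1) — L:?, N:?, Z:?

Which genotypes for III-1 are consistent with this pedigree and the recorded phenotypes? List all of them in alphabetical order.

III-1 ∈ {LL NN Zz, LL NN zz, LL Nn Zz, LL Nn zz, LL nn Zz, LL nn zz, Ll NN Zz, Ll NN zz, Ll Nn Zz, Ll Nn zz, Ll nn Zz, Ll nn zz, ll NN Zz, ll NN zz, ll Nn Zz, ll Nn zz, ll nn Zz, ll nn zz}

L/I-1 ? ·: ll|Ll|LL
L/I-2 ? ·: ll|Ll|LL
L/II-1 ? I-1×I-2: ll|Ll|LL
L/II-2 aff ·: Ll|LL
L/II-3 ? I-1×I-2: ll|Ll|LL
L/II-4 ? I-1×I-2: ll|Ll|LL
L/III-1 ? II-2×II-1: ll|Ll|LL
⇒ L over [I-1,I-2,II-1,II-2,II-3,II-4,III-1]: 243 consistent
N/I-1 un ·: nn
N/I-2 ? ·: nn|Nn|NN
N/II-1 ? I-1×I-2: nn|Nn
N/II-2 ? ·: nn|Nn|NN
N/II-3 ? I-1×I-2: nn|Nn
N/II-4 ? I-1×I-2: nn|Nn
N/III-1 ? II-2×II-1: nn|Nn|NN
⇒ N over [I-1,I-2,II-1,II-2,II-3,II-4,III-1]: 55 consistent
Z/I-1 ? ·: zz|Zz
Z/I-2 ? ·: zz|Zz
Z/II-1 un I-1×I-2: zz
Z/II-2 ? ·: zz|Zz|ZZ
Z/II-3 ? I-1×I-2: zz|Zz|ZZ
Z/II-4 ? I-1×I-2: zz|Zz|ZZ
Z/III-1 ? II-2×II-1: zz|Zz
⇒ Z over [I-1,I-2,II-1,II-2,II-3,II-4,III-1]: 72 consistent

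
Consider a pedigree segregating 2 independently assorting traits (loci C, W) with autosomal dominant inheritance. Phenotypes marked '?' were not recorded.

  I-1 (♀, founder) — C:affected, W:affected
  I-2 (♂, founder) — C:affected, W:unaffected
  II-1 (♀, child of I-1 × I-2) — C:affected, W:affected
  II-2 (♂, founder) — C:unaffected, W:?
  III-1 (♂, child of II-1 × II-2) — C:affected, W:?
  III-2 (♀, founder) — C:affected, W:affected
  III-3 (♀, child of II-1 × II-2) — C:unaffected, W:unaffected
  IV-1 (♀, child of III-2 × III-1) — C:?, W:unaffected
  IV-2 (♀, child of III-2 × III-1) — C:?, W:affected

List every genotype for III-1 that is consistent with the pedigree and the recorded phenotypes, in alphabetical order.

C/I-1 aff ·: Cc|CC
C/I-2 aff ·: Cc|CC
C/II-1 aff I-1×I-2: Cc
C/II-2 un ·: cc
C/III-1 aff II-1×II-2: Cc
C/III-2 aff ·: Cc|CC
C/III-3 un II-1×II-2: cc
C/IV-1 ? III-2×III-1: cc|Cc|CC
C/IV-2 ? III-2×III-1: cc|Cc|CC
⇒ C over [I-1,I-2,II-1,II-2,III-1,III-2,III-3,IV-1,IV-2]: 39 consistent
W/I-1 aff ·: Ww|WW
W/I-2 un ·: ww
W/II-1 aff I-1×I-2: Ww
W/II-2 ? ·: ww|Ww
W/III-1 ? II-1×II-2: ww|Ww
W/III-2 aff ·: Ww
W/III-3 un II-1×II-2: ww
W/IV-1 un III-2×III-1: ww
W/IV-2 aff III-2×III-1: Ww|WW
⇒ W over [I-1,I-2,II-1,II-2,III-1,III-2,III-3,IV-1,IV-2]: 12 consistent

III-1 ∈ {Cc Ww, Cc ww}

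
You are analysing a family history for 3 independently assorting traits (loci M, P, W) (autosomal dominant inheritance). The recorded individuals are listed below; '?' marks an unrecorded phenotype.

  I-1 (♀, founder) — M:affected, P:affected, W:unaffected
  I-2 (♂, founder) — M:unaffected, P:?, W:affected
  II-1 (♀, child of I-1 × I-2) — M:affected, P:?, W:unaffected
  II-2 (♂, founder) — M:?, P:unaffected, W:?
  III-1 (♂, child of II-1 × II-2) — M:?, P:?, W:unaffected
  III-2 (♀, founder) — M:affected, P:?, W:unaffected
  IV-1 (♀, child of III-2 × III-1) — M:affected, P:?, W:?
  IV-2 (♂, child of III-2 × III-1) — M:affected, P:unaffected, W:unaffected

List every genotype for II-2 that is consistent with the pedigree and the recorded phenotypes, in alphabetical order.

II-2 ∈ {MM pp Ww, MM pp ww, Mm pp Ww, Mm pp ww, mm pp Ww, mm pp ww}

M/I-1 aff ·: Mm|MM
M/I-2 un ·: mm
M/II-1 aff I-1×I-2: Mm
M/II-2 ? ·: mm|Mm|MM
M/III-1 ? II-1×II-2: mm|Mm|MM
M/III-2 aff ·: Mm|MM
M/IV-1 aff III-2×III-1: Mm|MM
M/IV-2 aff III-2×III-1: Mm|MM
⇒ M over [I-1,I-2,II-1,II-2,III-1,III-2,IV-1,IV-2]: 76 consistent
P/I-1 aff ·: Pp|PP
P/I-2 ? ·: pp|Pp|PP
P/II-1 ? I-1×I-2: pp|Pp|PP
P/II-2 un ·: pp
P/III-1 ? II-1×II-2: pp|Pp
P/III-2 ? ·: pp|Pp
P/IV-1 ? III-2×III-1: pp|Pp|PP
P/IV-2 un III-2×III-1: pp
⇒ P over [I-1,I-2,II-1,II-2,III-1,III-2,IV-1,IV-2]: 66 consistent
W/I-1 un ·: ww
W/I-2 aff ·: Ww
W/II-1 un I-1×I-2: ww
W/II-2 ? ·: ww|Ww
W/III-1 un II-1×II-2: ww
W/III-2 un ·: ww
W/IV-1 ? III-2×III-1: ww
W/IV-2 un III-2×III-1: ww
⇒ W over [I-1,I-2,II-1,II-2,III-1,III-2,IV-1,IV-2]: 2 consistent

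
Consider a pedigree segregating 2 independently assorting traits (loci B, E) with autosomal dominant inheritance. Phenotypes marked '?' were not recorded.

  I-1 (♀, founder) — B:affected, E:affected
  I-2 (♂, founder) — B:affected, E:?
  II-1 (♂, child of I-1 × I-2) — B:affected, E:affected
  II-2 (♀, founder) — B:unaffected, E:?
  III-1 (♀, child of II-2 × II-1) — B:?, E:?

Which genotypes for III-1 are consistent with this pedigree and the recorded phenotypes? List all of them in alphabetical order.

B/I-1 aff ·: Bb|BB
B/I-2 aff ·: Bb|BB
B/II-1 aff I-1×I-2: Bb|BB
B/II-2 un ·: bb
B/III-1 ? II-2×II-1: bb|Bb
⇒ B over [I-1,I-2,II-1,II-2,III-1]: 10 consistent
E/I-1 aff ·: Ee|EE
E/I-2 ? ·: ee|Ee|EE
E/II-1 aff I-1×I-2: Ee|EE
E/II-2 ? ·: ee|Ee|EE
E/III-1 ? II-2×II-1: ee|Ee|EE
⇒ E over [I-1,I-2,II-1,II-2,III-1]: 51 consistent

III-1 ∈ {Bb EE, Bb Ee, Bb ee, bb EE, bb Ee, bb ee}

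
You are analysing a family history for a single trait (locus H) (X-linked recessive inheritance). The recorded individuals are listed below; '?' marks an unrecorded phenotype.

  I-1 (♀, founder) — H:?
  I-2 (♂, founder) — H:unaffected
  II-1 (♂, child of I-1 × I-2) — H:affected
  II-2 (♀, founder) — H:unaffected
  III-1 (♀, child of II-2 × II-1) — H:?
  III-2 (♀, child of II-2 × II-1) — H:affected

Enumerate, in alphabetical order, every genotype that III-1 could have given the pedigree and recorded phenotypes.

III-1 ∈ {X^HX^h, X^hX^h}

H/I-1 ? ·: X^HX^h|X^hX^h
H/I-2 un ·: X^HY
H/II-1 aff I-1×I-2: X^hY
H/II-2 un ·: X^HX^h
H/III-1 ? II-2×II-1: X^HX^h|X^hX^h
H/III-2 aff II-2×II-1: X^hX^h
⇒ H over [I-1,I-2,II-1,II-2,III-1,III-2]: 4 consistent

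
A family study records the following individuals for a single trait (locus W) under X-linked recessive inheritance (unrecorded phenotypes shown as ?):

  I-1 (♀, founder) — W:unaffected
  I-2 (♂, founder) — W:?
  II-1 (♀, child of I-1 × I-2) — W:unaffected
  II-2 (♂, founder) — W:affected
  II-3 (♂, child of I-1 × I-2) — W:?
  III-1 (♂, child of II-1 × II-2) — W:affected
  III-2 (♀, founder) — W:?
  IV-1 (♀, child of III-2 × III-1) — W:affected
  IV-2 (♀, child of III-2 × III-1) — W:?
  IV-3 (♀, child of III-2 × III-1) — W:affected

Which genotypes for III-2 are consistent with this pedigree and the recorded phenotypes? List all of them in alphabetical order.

III-2 ∈ {X^WX^w, X^wX^w}

W/I-1 un ·: X^WX^W|X^WX^w
W/I-2 ? ·: X^WY|X^wY
W/II-1 un I-1×I-2: X^WX^w
W/II-2 aff ·: X^wY
W/II-3 ? I-1×I-2: X^WY|X^wY
W/III-1 aff II-1×II-2: X^wY
W/III-2 ? ·: X^WX^w|X^wX^w
W/IV-1 aff III-2×III-1: X^wX^w
W/IV-2 ? III-2×III-1: X^WX^w|X^wX^w
W/IV-3 aff III-2×III-1: X^wX^w
⇒ W over [I-1,I-2,II-1,II-2,II-3,III-1,III-2,IV-1,IV-2,IV-3]: 15 consistent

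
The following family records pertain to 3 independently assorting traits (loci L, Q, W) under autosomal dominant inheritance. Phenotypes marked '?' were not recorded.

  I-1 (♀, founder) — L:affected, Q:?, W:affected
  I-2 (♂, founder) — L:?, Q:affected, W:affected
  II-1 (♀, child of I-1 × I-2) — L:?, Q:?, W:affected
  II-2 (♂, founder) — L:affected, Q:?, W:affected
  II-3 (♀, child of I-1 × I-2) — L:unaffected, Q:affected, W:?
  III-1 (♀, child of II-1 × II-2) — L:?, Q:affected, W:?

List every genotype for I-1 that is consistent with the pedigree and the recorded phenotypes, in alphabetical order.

L/I-1 aff ·: Ll
L/I-2 ? ·: ll|Ll
L/II-1 ? I-1×I-2: ll|Ll|LL
L/II-2 aff ·: Ll|LL
L/II-3 un I-1×I-2: ll
L/III-1 ? II-1×II-2: ll|Ll|LL
⇒ L over [I-1,I-2,II-1,II-2,II-3,III-1]: 19 consistent
Q/I-1 ? ·: qq|Qq|QQ
Q/I-2 aff ·: Qq|QQ
Q/II-1 ? I-1×I-2: qq|Qq|QQ
Q/II-2 ? ·: qq|Qq|QQ
Q/II-3 aff I-1×I-2: Qq|QQ
Q/III-1 aff II-1×II-2: Qq|QQ
⇒ Q over [I-1,I-2,II-1,II-2,II-3,III-1]: 74 consistent
W/I-1 aff ·: Ww|WW
W/I-2 aff ·: Ww|WW
W/II-1 aff I-1×I-2: Ww|WW
W/II-2 aff ·: Ww|WW
W/II-3 ? I-1×I-2: ww|Ww|WW
W/III-1 ? II-1×II-2: ww|Ww|WW
⇒ W over [I-1,I-2,II-1,II-2,II-3,III-1]: 59 consistent

I-1 ∈ {Ll QQ WW, Ll QQ Ww, Ll Qq WW, Ll Qq Ww, Ll qq WW, Ll qq Ww}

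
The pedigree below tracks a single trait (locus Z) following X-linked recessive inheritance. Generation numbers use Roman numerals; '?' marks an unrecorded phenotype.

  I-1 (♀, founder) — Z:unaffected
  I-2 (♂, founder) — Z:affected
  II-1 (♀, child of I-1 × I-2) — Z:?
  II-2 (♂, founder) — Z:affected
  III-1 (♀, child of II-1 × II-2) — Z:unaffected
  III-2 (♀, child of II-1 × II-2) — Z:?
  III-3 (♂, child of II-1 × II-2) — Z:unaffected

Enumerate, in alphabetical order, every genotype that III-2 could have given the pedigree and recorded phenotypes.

III-2 ∈ {X^ZX^z, X^zX^z}

Z/I-1 un ·: X^ZX^Z|X^ZX^z
Z/I-2 aff ·: X^zY
Z/II-1 ? I-1×I-2: X^ZX^z
Z/II-2 aff ·: X^zY
Z/III-1 un II-1×II-2: X^ZX^z
Z/III-2 ? II-1×II-2: X^ZX^z|X^zX^z
Z/III-3 un II-1×II-2: X^ZY
⇒ Z over [I-1,I-2,II-1,II-2,III-1,III-2,III-3]: 4 consistent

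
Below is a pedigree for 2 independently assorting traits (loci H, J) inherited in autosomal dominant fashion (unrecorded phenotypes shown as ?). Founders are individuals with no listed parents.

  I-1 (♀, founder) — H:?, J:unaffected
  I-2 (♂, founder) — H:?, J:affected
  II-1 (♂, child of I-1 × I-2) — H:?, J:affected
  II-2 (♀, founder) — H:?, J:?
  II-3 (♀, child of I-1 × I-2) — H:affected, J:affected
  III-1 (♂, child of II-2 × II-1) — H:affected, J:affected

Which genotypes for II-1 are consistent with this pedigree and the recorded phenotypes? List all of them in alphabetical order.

H/I-1 ? ·: hh|Hh|HH
H/I-2 ? ·: hh|Hh|HH
H/II-1 ? I-1×I-2: hh|Hh|HH
H/II-2 ? ·: hh|Hh|HH
H/II-3 aff I-1×I-2: Hh|HH
H/III-1 aff II-2×II-1: Hh|HH
⇒ H over [I-1,I-2,II-1,II-2,II-3,III-1]: 86 consistent
J/I-1 un ·: jj
J/I-2 aff ·: Jj|JJ
J/II-1 aff I-1×I-2: Jj
J/II-2 ? ·: jj|Jj|JJ
J/II-3 aff I-1×I-2: Jj
J/III-1 aff II-2×II-1: Jj|JJ
⇒ J over [I-1,I-2,II-1,II-2,II-3,III-1]: 10 consistent

II-1 ∈ {HH Jj, Hh Jj, hh Jj}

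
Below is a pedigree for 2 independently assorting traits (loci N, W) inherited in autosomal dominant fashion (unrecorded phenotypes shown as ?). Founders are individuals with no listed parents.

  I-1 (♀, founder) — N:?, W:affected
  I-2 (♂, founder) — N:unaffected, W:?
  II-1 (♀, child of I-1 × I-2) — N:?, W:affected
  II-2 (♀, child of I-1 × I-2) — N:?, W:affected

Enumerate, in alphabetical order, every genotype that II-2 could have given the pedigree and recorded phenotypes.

II-2 ∈ {Nn WW, Nn Ww, nn WW, nn Ww}

N/I-1 ? ·: nn|Nn|NN
N/I-2 un ·: nn
N/II-1 ? I-1×I-2: nn|Nn
N/II-2 ? I-1×I-2: nn|Nn
⇒ N over [I-1,I-2,II-1,II-2]: 6 consistent
W/I-1 aff ·: Ww|WW
W/I-2 ? ·: ww|Ww|WW
W/II-1 aff I-1×I-2: Ww|WW
W/II-2 aff I-1×I-2: Ww|WW
⇒ W over [I-1,I-2,II-1,II-2]: 15 consistent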